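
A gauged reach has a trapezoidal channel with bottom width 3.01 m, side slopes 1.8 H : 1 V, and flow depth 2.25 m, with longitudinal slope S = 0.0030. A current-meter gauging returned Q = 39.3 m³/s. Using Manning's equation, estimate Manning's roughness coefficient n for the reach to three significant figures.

0.0263

A = (b + z·y)·y = (3.01 + 1.8×2.25)×2.25 = 15.89 m²
P = b + 2y√(1+z²) = 3.01 + 2×2.25×√(1+1.8²) = 12.28 m
R = A/P = 15.89/12.28 = 1.294 m
n = (1/Q)·A·R^(2/3)·S^(1/2) = (1/39.3) × 15.89 × 1.187 × 0.05477 = 0.02629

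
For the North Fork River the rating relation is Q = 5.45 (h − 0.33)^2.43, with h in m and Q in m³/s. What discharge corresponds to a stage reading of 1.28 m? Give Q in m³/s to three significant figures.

4.81 m³/s

Q = 5.45 × (1.28 − 0.33)^2.43 = 5.45 × 0.95^2.43 = 4.811 m³/s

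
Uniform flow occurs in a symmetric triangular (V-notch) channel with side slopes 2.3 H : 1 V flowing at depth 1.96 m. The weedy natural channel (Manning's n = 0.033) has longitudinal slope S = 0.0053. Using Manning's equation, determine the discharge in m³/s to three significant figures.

A = z·y² = 2.3×1.96² = 8.836 m²
P = 2y√(1+z²) = 2×1.96×√(1+2.3²) = 9.831 m
R = A/P = 8.836/9.831 = 0.8987 m
Q = (1/n)·A·R^(2/3)·S^(1/2) = (1/0.033) × 8.836 × 0.8987^(2/3) × 0.0053^(1/2) = 18.15 m³/s

18.2 m³/s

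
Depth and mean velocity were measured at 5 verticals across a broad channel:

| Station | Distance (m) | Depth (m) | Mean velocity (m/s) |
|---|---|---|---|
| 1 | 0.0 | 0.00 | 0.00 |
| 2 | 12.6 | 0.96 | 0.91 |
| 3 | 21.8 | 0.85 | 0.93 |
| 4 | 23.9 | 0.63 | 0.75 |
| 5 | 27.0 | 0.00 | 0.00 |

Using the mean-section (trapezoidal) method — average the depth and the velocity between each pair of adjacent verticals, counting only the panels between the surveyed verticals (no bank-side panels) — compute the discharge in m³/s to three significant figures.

Panel 1-2: Δb = 12.6 m, d̄ = (0.00+0.96)/2 = 0.48, v̄ = (0.00+0.91)/2 = 0.455 → q = 12.6×0.48×0.455 = 2.752 m³/s
Panel 2-3: Δb = 9.2 m, d̄ = (0.96+0.85)/2 = 0.905, v̄ = (0.91+0.93)/2 = 0.92 → q = 9.2×0.905×0.92 = 7.660 m³/s
Panel 3-4: Δb = 2.1 m, d̄ = (0.85+0.63)/2 = 0.74, v̄ = (0.93+0.75)/2 = 0.84 → q = 2.1×0.74×0.84 = 1.305 m³/s
Panel 4-5: Δb = 3.1 m, d̄ = (0.63+0.00)/2 = 0.315, v̄ = (0.75+0.00)/2 = 0.375 → q = 3.1×0.315×0.375 = 0.3662 m³/s
Q = Σ q = 12.08 m³/s

12.1 m³/s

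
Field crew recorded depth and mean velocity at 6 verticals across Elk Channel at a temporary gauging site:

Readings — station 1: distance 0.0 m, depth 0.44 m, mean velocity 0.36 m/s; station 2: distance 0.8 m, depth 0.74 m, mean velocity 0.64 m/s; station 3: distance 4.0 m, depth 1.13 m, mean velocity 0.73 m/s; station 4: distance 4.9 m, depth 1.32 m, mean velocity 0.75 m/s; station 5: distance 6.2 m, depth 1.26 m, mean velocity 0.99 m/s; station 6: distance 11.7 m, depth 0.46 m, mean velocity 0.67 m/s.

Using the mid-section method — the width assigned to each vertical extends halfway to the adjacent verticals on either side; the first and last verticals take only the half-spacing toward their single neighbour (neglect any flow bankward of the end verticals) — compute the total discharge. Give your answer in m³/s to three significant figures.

w_1 = (0.8 − 0.0)/2 = 0.4 m; q_1 = 0.36 × 0.44 × 0.4 = 0.06336 m³/s
w_2 = (4.0 − 0.0)/2 = 2 m; q_2 = 0.64 × 0.74 × 2 = 0.9472 m³/s
w_3 = (4.9 − 0.8)/2 = 2.05 m; q_3 = 0.73 × 1.13 × 2.05 = 1.691 m³/s
w_4 = (6.2 − 4.0)/2 = 1.1 m; q_4 = 0.75 × 1.32 × 1.1 = 1.089 m³/s
w_5 = (11.7 − 4.9)/2 = 3.4 m; q_5 = 0.99 × 1.26 × 3.4 = 4.241 m³/s
w_6 = (11.7 − 6.2)/2 = 2.75 m; q_6 = 0.67 × 0.46 × 2.75 = 0.8476 m³/s
Q = Σ qᵢ = 8.879 m³/s

8.88 m³/s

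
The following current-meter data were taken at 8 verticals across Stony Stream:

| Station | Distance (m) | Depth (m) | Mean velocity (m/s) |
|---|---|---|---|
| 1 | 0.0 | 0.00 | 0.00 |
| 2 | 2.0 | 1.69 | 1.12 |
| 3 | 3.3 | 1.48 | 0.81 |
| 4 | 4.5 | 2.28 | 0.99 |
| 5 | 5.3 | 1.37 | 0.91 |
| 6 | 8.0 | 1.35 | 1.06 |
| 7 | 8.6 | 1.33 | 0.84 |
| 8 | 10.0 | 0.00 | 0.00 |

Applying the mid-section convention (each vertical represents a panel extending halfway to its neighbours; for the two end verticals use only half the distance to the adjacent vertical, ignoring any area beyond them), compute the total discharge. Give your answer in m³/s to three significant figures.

w_2 = (3.3 − 0.0)/2 = 1.65 m; q_2 = 1.12 × 1.69 × 1.65 = 3.123 m³/s
w_3 = (4.5 − 2.0)/2 = 1.25 m; q_3 = 0.81 × 1.48 × 1.25 = 1.499 m³/s
w_4 = (5.3 − 3.3)/2 = 1 m; q_4 = 0.99 × 2.28 × 1 = 2.257 m³/s
w_5 = (8.0 − 4.5)/2 = 1.75 m; q_5 = 0.91 × 1.37 × 1.75 = 2.182 m³/s
w_6 = (8.6 − 5.3)/2 = 1.65 m; q_6 = 1.06 × 1.35 × 1.65 = 2.361 m³/s
w_7 = (10.0 − 8.0)/2 = 1 m; q_7 = 0.84 × 1.33 × 1 = 1.117 m³/s
Stations 1, 8 contribute zero (depth or velocity is 0).
Q = Σ qᵢ = 12.54 m³/s

12.5 m³/s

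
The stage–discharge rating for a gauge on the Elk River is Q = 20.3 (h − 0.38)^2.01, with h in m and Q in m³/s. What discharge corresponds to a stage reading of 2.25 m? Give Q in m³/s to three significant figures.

71.4 m³/s

Q = 20.3 × (2.25 − 0.38)^2.01 = 20.3 × 1.87^2.01 = 71.43 m³/s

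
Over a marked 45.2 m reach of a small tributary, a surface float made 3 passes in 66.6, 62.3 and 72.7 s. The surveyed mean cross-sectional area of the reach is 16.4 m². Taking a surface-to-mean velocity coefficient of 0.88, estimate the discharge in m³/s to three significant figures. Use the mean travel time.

t̄ = (66.6 + 62.3 + 72.7) / 3 = 67.2 s
v_surface = L / t̄ = 45.2 / 67.2 = 0.6726 m/s
v_mean = 0.88 × 0.6726 = 0.5919 m/s
Q = A × v_mean = 16.4 × 0.5919 = 9.707 m³/s

9.71 m³/s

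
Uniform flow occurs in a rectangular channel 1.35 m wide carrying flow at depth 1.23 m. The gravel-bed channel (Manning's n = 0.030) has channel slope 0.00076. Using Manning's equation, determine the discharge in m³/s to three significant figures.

A = b·y = 1.35 × 1.23 = 1.661 m²
P = b + 2y = 1.35 + 2×1.23 = 3.810 m
R = A/P = 1.661/3.810 = 0.4358 m
Q = (1/n)·A·R^(2/3)·S^(1/2) = (1/0.030) × 1.661 × 0.4358^(2/3) × 0.00076^(1/2) = 0.8771 m³/s

0.877 m³/s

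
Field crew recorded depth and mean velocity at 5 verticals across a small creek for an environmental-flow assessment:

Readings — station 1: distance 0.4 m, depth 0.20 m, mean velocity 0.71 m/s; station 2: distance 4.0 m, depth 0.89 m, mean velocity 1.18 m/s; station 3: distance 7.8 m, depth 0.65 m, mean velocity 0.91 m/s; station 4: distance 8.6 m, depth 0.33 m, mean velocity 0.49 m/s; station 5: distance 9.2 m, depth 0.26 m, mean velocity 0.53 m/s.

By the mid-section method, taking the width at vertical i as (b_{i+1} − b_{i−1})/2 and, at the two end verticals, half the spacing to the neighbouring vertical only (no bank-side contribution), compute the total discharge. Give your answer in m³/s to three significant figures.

5.66 m³/s

w_1 = (4.0 − 0.4)/2 = 1.8 m; q_1 = 0.71 × 0.20 × 1.8 = 0.2556 m³/s
w_2 = (7.8 − 0.4)/2 = 3.7 m; q_2 = 1.18 × 0.89 × 3.7 = 3.886 m³/s
w_3 = (8.6 − 4.0)/2 = 2.3 m; q_3 = 0.91 × 0.65 × 2.3 = 1.360 m³/s
w_4 = (9.2 − 7.8)/2 = 0.7 m; q_4 = 0.49 × 0.33 × 0.7 = 0.1132 m³/s
w_5 = (9.2 − 8.6)/2 = 0.3 m; q_5 = 0.53 × 0.26 × 0.3 = 0.04134 m³/s
Q = Σ qᵢ = 5.656 m³/s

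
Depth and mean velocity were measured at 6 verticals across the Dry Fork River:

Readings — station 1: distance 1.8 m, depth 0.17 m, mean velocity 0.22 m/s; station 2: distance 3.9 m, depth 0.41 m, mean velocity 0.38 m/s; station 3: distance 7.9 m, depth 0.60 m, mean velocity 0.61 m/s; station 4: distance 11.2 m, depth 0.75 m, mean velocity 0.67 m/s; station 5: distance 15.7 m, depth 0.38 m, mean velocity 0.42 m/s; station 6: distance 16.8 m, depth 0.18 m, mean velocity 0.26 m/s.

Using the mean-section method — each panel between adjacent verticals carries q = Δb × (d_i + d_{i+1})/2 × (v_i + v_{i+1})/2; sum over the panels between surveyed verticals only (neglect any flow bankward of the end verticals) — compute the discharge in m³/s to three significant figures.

Panel 1-2: Δb = 2.1 m, d̄ = (0.17+0.41)/2 = 0.29, v̄ = (0.22+0.38)/2 = 0.3 → q = 2.1×0.29×0.3 = 0.1827 m³/s
Panel 2-3: Δb = 4 m, d̄ = (0.41+0.60)/2 = 0.505, v̄ = (0.38+0.61)/2 = 0.495 → q = 4×0.505×0.495 = 0.9999 m³/s
Panel 3-4: Δb = 3.3 m, d̄ = (0.60+0.75)/2 = 0.675, v̄ = (0.61+0.67)/2 = 0.64 → q = 3.3×0.675×0.64 = 1.426 m³/s
Panel 4-5: Δb = 4.5 m, d̄ = (0.75+0.38)/2 = 0.565, v̄ = (0.67+0.42)/2 = 0.545 → q = 4.5×0.565×0.545 = 1.386 m³/s
Panel 5-6: Δb = 1.1 m, d̄ = (0.38+0.18)/2 = 0.28, v̄ = (0.42+0.26)/2 = 0.34 → q = 1.1×0.28×0.34 = 0.1047 m³/s
Q = Σ q = 4.099 m³/s

4.10 m³/s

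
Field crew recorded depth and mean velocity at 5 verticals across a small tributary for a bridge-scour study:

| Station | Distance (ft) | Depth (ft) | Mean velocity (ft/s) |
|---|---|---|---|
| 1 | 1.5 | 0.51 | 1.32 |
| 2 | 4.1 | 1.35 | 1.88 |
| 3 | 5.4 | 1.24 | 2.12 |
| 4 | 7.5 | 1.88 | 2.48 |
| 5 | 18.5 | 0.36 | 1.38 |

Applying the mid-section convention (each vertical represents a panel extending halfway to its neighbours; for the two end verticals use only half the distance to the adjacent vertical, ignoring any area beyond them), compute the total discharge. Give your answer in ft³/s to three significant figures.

43.6 ft³/s

w_1 = (4.1 − 1.5)/2 = 1.3 ft; q_1 = 1.32 × 0.51 × 1.3 = 0.8752 ft³/s
w_2 = (5.4 − 1.5)/2 = 1.95 ft; q_2 = 1.88 × 1.35 × 1.95 = 4.949 ft³/s
w_3 = (7.5 − 4.1)/2 = 1.7 ft; q_3 = 2.12 × 1.24 × 1.7 = 4.469 ft³/s
w_4 = (18.5 − 5.4)/2 = 6.55 ft; q_4 = 2.48 × 1.88 × 6.55 = 30.54 ft³/s
w_5 = (18.5 − 7.5)/2 = 5.5 ft; q_5 = 1.38 × 0.36 × 5.5 = 2.732 ft³/s
Q = Σ qᵢ = 43.56 ft³/s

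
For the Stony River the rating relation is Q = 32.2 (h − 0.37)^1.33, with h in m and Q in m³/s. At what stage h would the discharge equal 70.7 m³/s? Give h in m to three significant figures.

2.18 m

h − h₀ = (Q/C)^(1/b) = (70.7/32.2)^(1/1.33) = 1.806 m
h = 0.37 + 1.806 = 2.176 m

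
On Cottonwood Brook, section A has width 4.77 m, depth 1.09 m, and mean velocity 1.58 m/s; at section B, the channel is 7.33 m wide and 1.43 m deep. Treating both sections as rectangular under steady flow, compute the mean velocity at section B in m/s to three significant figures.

0.784 m/s

Q = A₁V₁ = (4.77×1.09) × 1.58 = 8.215 m³/s
A₂ = 7.33 × 1.43 = 10.48 m²
V₂ = Q/A₂ = 8.215/10.48 = 0.7837 m/s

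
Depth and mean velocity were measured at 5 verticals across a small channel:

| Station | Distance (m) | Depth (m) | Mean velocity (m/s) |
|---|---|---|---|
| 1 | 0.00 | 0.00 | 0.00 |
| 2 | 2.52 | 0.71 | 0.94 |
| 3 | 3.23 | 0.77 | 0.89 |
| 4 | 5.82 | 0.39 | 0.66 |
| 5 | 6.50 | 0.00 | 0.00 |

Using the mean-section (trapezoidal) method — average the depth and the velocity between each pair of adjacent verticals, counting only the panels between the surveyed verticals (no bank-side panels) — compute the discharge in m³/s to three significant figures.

Panel 1-2: Δb = 2.52 m, d̄ = (0.00+0.71)/2 = 0.355, v̄ = (0.00+0.94)/2 = 0.47 → q = 2.52×0.355×0.47 = 0.4205 m³/s
Panel 2-3: Δb = 0.71 m, d̄ = (0.71+0.77)/2 = 0.74, v̄ = (0.94+0.89)/2 = 0.915 → q = 0.71×0.74×0.915 = 0.4807 m³/s
Panel 3-4: Δb = 2.59 m, d̄ = (0.77+0.39)/2 = 0.58, v̄ = (0.89+0.66)/2 = 0.775 → q = 2.59×0.58×0.775 = 1.164 m³/s
Panel 4-5: Δb = 0.68 m, d̄ = (0.39+0.00)/2 = 0.195, v̄ = (0.66+0.00)/2 = 0.33 → q = 0.68×0.195×0.33 = 0.04376 m³/s
Q = Σ q = 2.109 m³/s

2.11 m³/s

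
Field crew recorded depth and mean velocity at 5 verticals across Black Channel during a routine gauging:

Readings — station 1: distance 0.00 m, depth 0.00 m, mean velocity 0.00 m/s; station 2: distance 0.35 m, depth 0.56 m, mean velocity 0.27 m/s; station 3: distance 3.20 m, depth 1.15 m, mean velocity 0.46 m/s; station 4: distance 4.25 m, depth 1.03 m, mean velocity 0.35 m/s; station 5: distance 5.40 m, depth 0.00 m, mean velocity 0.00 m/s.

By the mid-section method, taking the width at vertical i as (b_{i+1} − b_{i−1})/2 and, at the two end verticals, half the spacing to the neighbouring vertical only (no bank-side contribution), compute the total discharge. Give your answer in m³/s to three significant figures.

1.67 m³/s

w_2 = (3.20 − 0.00)/2 = 1.6 m; q_2 = 0.27 × 0.56 × 1.6 = 0.2419 m³/s
w_3 = (4.25 − 0.35)/2 = 1.95 m; q_3 = 0.46 × 1.15 × 1.95 = 1.032 m³/s
w_4 = (5.40 − 3.20)/2 = 1.1 m; q_4 = 0.35 × 1.03 × 1.1 = 0.3966 m³/s
Stations 1, 5 contribute zero (depth or velocity is 0).
Q = Σ qᵢ = 1.670 m³/s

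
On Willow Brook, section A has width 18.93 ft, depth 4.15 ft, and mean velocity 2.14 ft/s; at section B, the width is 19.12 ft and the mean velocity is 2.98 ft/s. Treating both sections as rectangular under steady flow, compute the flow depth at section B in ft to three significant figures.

2.95 ft

Q = A₁V₁ = (18.93×4.15) × 2.14 = 168.1 ft³/s
d₂ = Q/(b₂ V₂) = 168.1/(19.12×2.98) = 2.951 ft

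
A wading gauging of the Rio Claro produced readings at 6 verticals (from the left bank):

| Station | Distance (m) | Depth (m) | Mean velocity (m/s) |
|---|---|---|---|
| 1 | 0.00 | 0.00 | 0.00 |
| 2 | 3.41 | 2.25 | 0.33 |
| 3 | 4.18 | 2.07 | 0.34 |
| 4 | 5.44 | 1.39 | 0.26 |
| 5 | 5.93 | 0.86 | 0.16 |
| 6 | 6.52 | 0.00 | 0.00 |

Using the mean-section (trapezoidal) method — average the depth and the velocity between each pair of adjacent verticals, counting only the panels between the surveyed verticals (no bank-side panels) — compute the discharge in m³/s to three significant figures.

1.98 m³/s

Panel 1-2: Δb = 3.41 m, d̄ = (0.00+2.25)/2 = 1.125, v̄ = (0.00+0.33)/2 = 0.165 → q = 3.41×1.125×0.165 = 0.6330 m³/s
Panel 2-3: Δb = 0.77 m, d̄ = (2.25+2.07)/2 = 2.16, v̄ = (0.33+0.34)/2 = 0.335 → q = 0.77×2.16×0.335 = 0.5572 m³/s
Panel 3-4: Δb = 1.26 m, d̄ = (2.07+1.39)/2 = 1.73, v̄ = (0.34+0.26)/2 = 0.3 → q = 1.26×1.73×0.3 = 0.6539 m³/s
Panel 4-5: Δb = 0.49 m, d̄ = (1.39+0.86)/2 = 1.125, v̄ = (0.26+0.16)/2 = 0.21 → q = 0.49×1.125×0.21 = 0.1158 m³/s
Panel 5-6: Δb = 0.59 m, d̄ = (0.86+0.00)/2 = 0.43, v̄ = (0.16+0.00)/2 = 0.08 → q = 0.59×0.43×0.08 = 0.02030 m³/s
Q = Σ q = 1.980 m³/s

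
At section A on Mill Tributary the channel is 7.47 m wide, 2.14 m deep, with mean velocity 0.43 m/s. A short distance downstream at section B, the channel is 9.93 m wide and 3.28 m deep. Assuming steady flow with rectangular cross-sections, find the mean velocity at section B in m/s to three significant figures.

0.211 m/s

Q = A₁V₁ = (7.47×2.14) × 0.43 = 6.874 m³/s
A₂ = 9.93 × 3.28 = 32.57 m²
V₂ = Q/A₂ = 6.874/32.57 = 0.2110 m/s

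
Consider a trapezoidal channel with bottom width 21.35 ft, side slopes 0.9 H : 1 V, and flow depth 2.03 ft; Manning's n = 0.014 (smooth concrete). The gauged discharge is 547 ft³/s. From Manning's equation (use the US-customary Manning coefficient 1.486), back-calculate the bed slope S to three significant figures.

A = (b + z·y)·y = (21.35 + 0.9×2.03)×2.03 = 47.05 ft²
P = b + 2y√(1+z²) = 21.35 + 2×2.03×√(1+0.9²) = 26.81 ft
R = A/P = 47.05/26.81 = 1.755 ft
S = (Q·n / (1.486·A·R^(2/3)))² = (547×0.014 / (1.486×47.05×1.455))² = 0.005668

0.00567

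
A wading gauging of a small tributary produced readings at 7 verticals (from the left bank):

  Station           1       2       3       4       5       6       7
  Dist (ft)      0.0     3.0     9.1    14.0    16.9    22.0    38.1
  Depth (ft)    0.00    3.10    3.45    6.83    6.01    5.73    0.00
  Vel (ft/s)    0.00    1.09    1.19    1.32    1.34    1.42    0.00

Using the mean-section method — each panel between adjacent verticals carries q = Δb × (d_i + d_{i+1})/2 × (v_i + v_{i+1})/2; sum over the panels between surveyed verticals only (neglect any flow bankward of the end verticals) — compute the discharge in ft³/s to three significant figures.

156 ft³/s

Panel 1-2: Δb = 3 ft, d̄ = (0.00+3.10)/2 = 1.55, v̄ = (0.00+1.09)/2 = 0.545 → q = 3×1.55×0.545 = 2.534 ft³/s
Panel 2-3: Δb = 6.1 ft, d̄ = (3.10+3.45)/2 = 3.275, v̄ = (1.09+1.19)/2 = 1.14 → q = 6.1×3.275×1.14 = 22.77 ft³/s
Panel 3-4: Δb = 4.9 ft, d̄ = (3.45+6.83)/2 = 5.14, v̄ = (1.19+1.32)/2 = 1.255 → q = 4.9×5.14×1.255 = 31.61 ft³/s
Panel 4-5: Δb = 2.9 ft, d̄ = (6.83+6.01)/2 = 6.42, v̄ = (1.32+1.34)/2 = 1.33 → q = 2.9×6.42×1.33 = 24.76 ft³/s
Panel 5-6: Δb = 5.1 ft, d̄ = (6.01+5.73)/2 = 5.87, v̄ = (1.34+1.42)/2 = 1.38 → q = 5.1×5.87×1.38 = 41.31 ft³/s
Panel 6-7: Δb = 16.1 ft, d̄ = (5.73+0.00)/2 = 2.865, v̄ = (1.42+0.00)/2 = 0.71 → q = 16.1×2.865×0.71 = 32.75 ft³/s
Q = Σ q = 155.7 ft³/s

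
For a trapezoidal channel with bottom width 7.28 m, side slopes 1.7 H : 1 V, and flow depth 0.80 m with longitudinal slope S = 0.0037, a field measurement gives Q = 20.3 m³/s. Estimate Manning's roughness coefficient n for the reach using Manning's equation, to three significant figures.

0.0157

A = (b + z·y)·y = (7.28 + 1.7×0.80)×0.80 = 6.912 m²
P = b + 2y√(1+z²) = 7.28 + 2×0.80×√(1+1.7²) = 10.44 m
R = A/P = 6.912/10.44 = 0.6623 m
n = (1/Q)·A·R^(2/3)·S^(1/2) = (1/20.3) × 6.912 × 0.7598 × 0.06083 = 0.01574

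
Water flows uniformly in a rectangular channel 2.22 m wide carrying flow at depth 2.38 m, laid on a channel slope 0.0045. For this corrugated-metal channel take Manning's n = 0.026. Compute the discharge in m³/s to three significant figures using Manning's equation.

11.3 m³/s

A = b·y = 2.22 × 2.38 = 5.284 m²
P = b + 2y = 2.22 + 2×2.38 = 6.980 m
R = A/P = 5.284/6.980 = 0.7570 m
Q = (1/n)·A·R^(2/3)·S^(1/2) = (1/0.026) × 5.284 × 0.7570^(2/3) × 0.0045^(1/2) = 11.32 m³/s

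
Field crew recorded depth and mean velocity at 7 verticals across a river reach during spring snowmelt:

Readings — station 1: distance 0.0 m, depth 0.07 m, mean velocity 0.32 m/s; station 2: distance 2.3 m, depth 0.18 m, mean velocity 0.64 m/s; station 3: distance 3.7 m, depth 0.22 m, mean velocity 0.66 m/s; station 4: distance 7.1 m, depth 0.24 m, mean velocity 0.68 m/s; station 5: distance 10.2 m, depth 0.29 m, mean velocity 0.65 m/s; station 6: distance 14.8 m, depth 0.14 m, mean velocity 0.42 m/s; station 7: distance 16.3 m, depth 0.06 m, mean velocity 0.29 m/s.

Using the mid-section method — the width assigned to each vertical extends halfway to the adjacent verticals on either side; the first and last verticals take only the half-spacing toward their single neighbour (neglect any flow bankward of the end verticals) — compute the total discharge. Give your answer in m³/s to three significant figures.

2.04 m³/s

w_1 = (2.3 − 0.0)/2 = 1.15 m; q_1 = 0.32 × 0.07 × 1.15 = 0.02576 m³/s
w_2 = (3.7 − 0.0)/2 = 1.85 m; q_2 = 0.64 × 0.18 × 1.85 = 0.2131 m³/s
w_3 = (7.1 − 2.3)/2 = 2.4 m; q_3 = 0.66 × 0.22 × 2.4 = 0.3485 m³/s
w_4 = (10.2 − 3.7)/2 = 3.25 m; q_4 = 0.68 × 0.24 × 3.25 = 0.5304 m³/s
w_5 = (14.8 − 7.1)/2 = 3.85 m; q_5 = 0.65 × 0.29 × 3.85 = 0.7257 m³/s
w_6 = (16.3 − 10.2)/2 = 3.05 m; q_6 = 0.42 × 0.14 × 3.05 = 0.1793 m³/s
w_7 = (16.3 − 14.8)/2 = 0.75 m; q_7 = 0.29 × 0.06 × 0.75 = 0.01305 m³/s
Q = Σ qᵢ = 2.036 m³/s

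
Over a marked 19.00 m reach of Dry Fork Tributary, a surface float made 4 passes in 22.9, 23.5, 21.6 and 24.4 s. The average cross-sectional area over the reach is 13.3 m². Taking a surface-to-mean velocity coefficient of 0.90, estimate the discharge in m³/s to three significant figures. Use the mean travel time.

9.85 m³/s

t̄ = (22.9 + 23.5 + 21.6 + 24.4) / 4 = 23.1 s
v_surface = L / t̄ = 19.00 / 23.1 = 0.8225 m/s
v_mean = 0.90 × 0.8225 = 0.7403 m/s
Q = A × v_mean = 13.3 × 0.7403 = 9.845 m³/s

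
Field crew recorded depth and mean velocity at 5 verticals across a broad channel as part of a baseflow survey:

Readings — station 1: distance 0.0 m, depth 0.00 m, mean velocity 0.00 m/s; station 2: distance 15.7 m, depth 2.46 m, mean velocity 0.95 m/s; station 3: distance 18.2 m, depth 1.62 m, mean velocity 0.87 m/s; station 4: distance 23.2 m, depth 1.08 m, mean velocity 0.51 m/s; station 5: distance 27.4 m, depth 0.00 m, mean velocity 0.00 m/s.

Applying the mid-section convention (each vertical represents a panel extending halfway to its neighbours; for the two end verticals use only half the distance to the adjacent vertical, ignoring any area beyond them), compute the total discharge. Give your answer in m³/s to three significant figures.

29.1 m³/s

w_2 = (18.2 − 0.0)/2 = 9.1 m; q_2 = 0.95 × 2.46 × 9.1 = 21.27 m³/s
w_3 = (23.2 − 15.7)/2 = 3.75 m; q_3 = 0.87 × 1.62 × 3.75 = 5.285 m³/s
w_4 = (27.4 − 18.2)/2 = 4.6 m; q_4 = 0.51 × 1.08 × 4.6 = 2.534 m³/s
Stations 1, 5 contribute zero (depth or velocity is 0).
Q = Σ qᵢ = 29.09 m³/s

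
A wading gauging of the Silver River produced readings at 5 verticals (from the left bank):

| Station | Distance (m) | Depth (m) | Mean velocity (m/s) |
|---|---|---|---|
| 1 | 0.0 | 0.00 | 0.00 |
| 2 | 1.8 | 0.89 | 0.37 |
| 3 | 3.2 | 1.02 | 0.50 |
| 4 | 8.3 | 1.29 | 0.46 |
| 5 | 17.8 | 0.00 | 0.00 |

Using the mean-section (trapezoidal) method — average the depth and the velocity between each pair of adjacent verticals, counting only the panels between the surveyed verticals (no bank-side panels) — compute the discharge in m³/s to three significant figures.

4.97 m³/s

Panel 1-2: Δb = 1.8 m, d̄ = (0.00+0.89)/2 = 0.445, v̄ = (0.00+0.37)/2 = 0.185 → q = 1.8×0.445×0.185 = 0.1482 m³/s
Panel 2-3: Δb = 1.4 m, d̄ = (0.89+1.02)/2 = 0.955, v̄ = (0.37+0.50)/2 = 0.435 → q = 1.4×0.955×0.435 = 0.5816 m³/s
Panel 3-4: Δb = 5.1 m, d̄ = (1.02+1.29)/2 = 1.155, v̄ = (0.50+0.46)/2 = 0.48 → q = 5.1×1.155×0.48 = 2.827 m³/s
Panel 4-5: Δb = 9.5 m, d̄ = (1.29+0.00)/2 = 0.645, v̄ = (0.46+0.00)/2 = 0.23 → q = 9.5×0.645×0.23 = 1.409 m³/s
Q = Σ q = 4.967 m³/s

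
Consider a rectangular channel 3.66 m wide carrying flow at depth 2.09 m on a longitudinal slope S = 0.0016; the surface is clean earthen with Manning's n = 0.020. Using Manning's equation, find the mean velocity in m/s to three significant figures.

A = b·y = 3.66 × 2.09 = 7.649 m²
P = b + 2y = 3.66 + 2×2.09 = 7.840 m
R = A/P = 7.649/7.840 = 0.9757 m
Q = (1/n)·A·R^(2/3)·S^(1/2) = (1/0.020) × 7.649 × 0.9757^(2/3) × 0.0016^(1/2) = 15.05 m³/s
V = Q/A = 15.05/7.649 = 1.967 m/s

1.97 m/s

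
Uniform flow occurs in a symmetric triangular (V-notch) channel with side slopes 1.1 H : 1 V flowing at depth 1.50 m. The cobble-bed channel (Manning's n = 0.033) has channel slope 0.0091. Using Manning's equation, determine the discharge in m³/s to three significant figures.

A = z·y² = 1.1×1.50² = 2.475 m²
P = 2y√(1+z²) = 2×1.50×√(1+1.1²) = 4.460 m
R = A/P = 2.475/4.460 = 0.5550 m
Q = (1/n)·A·R^(2/3)·S^(1/2) = (1/0.033) × 2.475 × 0.5550^(2/3) × 0.0091^(1/2) = 4.832 m³/s

4.83 m³/s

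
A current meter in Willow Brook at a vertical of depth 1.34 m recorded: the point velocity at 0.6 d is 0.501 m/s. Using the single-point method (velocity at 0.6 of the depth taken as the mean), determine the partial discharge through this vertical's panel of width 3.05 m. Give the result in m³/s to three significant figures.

2.05 m³/s

v̄ = v₀.₆ = 0.501 m/s
q = v̄ × d × w = 0.5010 × 1.34 × 3.05 = 2.048 m³/s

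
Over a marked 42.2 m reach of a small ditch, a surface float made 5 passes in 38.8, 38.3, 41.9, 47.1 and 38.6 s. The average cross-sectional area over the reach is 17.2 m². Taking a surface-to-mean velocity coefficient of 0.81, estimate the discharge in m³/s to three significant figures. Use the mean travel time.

14.4 m³/s

t̄ = (38.8 + 38.3 + 41.9 + 47.1 + 38.6) / 5 = 40.94 s
v_surface = L / t̄ = 42.2 / 40.94 = 1.031 m/s
v_mean = 0.81 × 1.031 = 0.8349 m/s
Q = A × v_mean = 17.2 × 0.8349 = 14.36 m³/s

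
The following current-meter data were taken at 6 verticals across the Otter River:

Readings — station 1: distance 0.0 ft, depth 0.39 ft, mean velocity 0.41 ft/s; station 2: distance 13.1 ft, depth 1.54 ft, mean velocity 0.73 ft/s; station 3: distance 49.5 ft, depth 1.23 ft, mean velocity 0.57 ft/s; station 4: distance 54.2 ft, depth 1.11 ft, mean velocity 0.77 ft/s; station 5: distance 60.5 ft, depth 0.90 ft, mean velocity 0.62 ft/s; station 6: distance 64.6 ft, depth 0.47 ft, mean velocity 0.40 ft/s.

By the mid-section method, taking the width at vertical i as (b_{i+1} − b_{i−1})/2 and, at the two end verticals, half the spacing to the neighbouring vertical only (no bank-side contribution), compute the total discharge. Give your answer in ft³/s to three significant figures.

w_1 = (13.1 − 0.0)/2 = 6.55 ft; q_1 = 0.41 × 0.39 × 6.55 = 1.047 ft³/s
w_2 = (49.5 − 0.0)/2 = 24.75 ft; q_2 = 0.73 × 1.54 × 24.75 = 27.82 ft³/s
w_3 = (54.2 − 13.1)/2 = 20.55 ft; q_3 = 0.57 × 1.23 × 20.55 = 14.41 ft³/s
w_4 = (60.5 − 49.5)/2 = 5.5 ft; q_4 = 0.77 × 1.11 × 5.5 = 4.701 ft³/s
w_5 = (64.6 − 54.2)/2 = 5.2 ft; q_5 = 0.62 × 0.90 × 5.2 = 2.902 ft³/s
w_6 = (64.6 − 60.5)/2 = 2.05 ft; q_6 = 0.40 × 0.47 × 2.05 = 0.3854 ft³/s
Q = Σ qᵢ = 51.27 ft³/s

51.3 ft³/s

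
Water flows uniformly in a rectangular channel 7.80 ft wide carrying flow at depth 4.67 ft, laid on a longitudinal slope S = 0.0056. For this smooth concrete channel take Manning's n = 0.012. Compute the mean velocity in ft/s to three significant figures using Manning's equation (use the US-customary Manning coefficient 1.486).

15.3 ft/s

A = b·y = 7.80 × 4.67 = 36.43 ft²
P = b + 2y = 7.80 + 2×4.67 = 17.14 ft
R = A/P = 36.43/17.14 = 2.125 ft
Q = (1.486/n)·A·R^(2/3)·S^(1/2) = (1.486/0.012) × 36.43 × 2.125^(2/3) × 0.0056^(1/2) = 558.0 ft³/s
V = Q/A = 558.0/36.43 = 15.32 ft/s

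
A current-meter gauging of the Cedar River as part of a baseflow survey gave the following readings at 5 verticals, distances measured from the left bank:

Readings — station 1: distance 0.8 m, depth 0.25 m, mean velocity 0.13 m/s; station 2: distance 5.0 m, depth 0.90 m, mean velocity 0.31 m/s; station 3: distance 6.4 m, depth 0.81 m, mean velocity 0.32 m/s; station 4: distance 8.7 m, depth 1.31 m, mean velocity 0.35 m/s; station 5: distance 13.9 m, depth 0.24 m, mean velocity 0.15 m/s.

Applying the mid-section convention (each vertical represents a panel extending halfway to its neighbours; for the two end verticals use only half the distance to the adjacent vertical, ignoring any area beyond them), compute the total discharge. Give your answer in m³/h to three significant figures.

w_1 = (5.0 − 0.8)/2 = 2.1 m; q_1 = 0.13 × 0.25 × 2.1 = 0.06825 m³/s
w_2 = (6.4 − 0.8)/2 = 2.8 m; q_2 = 0.31 × 0.90 × 2.8 = 0.7812 m³/s
w_3 = (8.7 − 5.0)/2 = 1.85 m; q_3 = 0.32 × 0.81 × 1.85 = 0.4795 m³/s
w_4 = (13.9 − 6.4)/2 = 3.75 m; q_4 = 0.35 × 1.31 × 3.75 = 1.719 m³/s
w_5 = (13.9 − 8.7)/2 = 2.6 m; q_5 = 0.15 × 0.24 × 2.6 = 0.09360 m³/s
Q = Σ qᵢ = 3.142 m³/s
= 3.142 × 3600 = 11310 m³/h

11300 m³/h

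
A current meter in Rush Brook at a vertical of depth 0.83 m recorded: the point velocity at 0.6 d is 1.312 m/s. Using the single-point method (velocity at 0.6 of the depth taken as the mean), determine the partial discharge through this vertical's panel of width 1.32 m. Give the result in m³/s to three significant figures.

1.44 m³/s

v̄ = v₀.₆ = 1.312 m/s
q = v̄ × d × w = 1.312 × 0.83 × 1.32 = 1.437 m³/s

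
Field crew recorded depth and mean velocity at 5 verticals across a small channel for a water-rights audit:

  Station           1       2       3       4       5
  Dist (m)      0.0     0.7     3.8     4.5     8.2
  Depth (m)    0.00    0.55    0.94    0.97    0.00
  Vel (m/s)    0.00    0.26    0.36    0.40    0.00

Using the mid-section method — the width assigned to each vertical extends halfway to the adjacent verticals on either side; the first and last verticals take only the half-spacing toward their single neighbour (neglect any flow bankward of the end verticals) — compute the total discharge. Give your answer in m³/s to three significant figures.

w_2 = (3.8 − 0.0)/2 = 1.9 m; q_2 = 0.26 × 0.55 × 1.9 = 0.2717 m³/s
w_3 = (4.5 − 0.7)/2 = 1.9 m; q_3 = 0.36 × 0.94 × 1.9 = 0.6430 m³/s
w_4 = (8.2 − 3.8)/2 = 2.2 m; q_4 = 0.40 × 0.97 × 2.2 = 0.8536 m³/s
Stations 1, 5 contribute zero (depth or velocity is 0).
Q = Σ qᵢ = 1.768 m³/s

1.77 m³/s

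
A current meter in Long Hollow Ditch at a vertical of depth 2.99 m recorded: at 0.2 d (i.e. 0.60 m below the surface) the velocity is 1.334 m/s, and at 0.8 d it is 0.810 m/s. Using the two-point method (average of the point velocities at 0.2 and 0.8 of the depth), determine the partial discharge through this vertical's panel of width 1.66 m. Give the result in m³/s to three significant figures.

v̄ = (1.334 + 0.810) / 2 = 1.072 m/s
q = v̄ × d × w = 1.072 × 2.99 × 1.66 = 5.321 m³/s

5.32 m³/s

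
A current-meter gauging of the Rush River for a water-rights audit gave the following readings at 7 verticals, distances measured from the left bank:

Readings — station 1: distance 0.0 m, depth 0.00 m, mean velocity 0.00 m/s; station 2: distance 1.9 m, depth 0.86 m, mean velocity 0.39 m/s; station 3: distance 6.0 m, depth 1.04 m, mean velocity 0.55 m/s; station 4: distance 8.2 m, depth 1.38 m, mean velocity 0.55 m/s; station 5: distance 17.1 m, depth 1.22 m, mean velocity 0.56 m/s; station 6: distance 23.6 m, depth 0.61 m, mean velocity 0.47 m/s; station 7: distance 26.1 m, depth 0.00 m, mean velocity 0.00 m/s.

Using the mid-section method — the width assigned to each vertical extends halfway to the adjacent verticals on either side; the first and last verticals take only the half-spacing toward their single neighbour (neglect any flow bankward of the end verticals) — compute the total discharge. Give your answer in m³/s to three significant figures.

w_2 = (6.0 − 0.0)/2 = 3 m; q_2 = 0.39 × 0.86 × 3 = 1.006 m³/s
w_3 = (8.2 − 1.9)/2 = 3.15 m; q_3 = 0.55 × 1.04 × 3.15 = 1.802 m³/s
w_4 = (17.1 − 6.0)/2 = 5.55 m; q_4 = 0.55 × 1.38 × 5.55 = 4.212 m³/s
w_5 = (23.6 − 8.2)/2 = 7.7 m; q_5 = 0.56 × 1.22 × 7.7 = 5.261 m³/s
w_6 = (26.1 − 17.1)/2 = 4.5 m; q_6 = 0.47 × 0.61 × 4.5 = 1.290 m³/s
Stations 1, 7 contribute zero (depth or velocity is 0).
Q = Σ qᵢ = 13.57 m³/s

13.6 m³/s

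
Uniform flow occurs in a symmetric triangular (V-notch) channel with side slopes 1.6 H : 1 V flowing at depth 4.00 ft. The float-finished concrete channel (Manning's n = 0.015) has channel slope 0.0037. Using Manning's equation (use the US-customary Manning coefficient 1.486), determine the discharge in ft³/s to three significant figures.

219 ft³/s

A = z·y² = 1.6×4.00² = 25.60 ft²
P = 2y√(1+z²) = 2×4.00×√(1+1.6²) = 15.09 ft
R = A/P = 25.60/15.09 = 1.696 ft
Q = (1.486/n)·A·R^(2/3)·S^(1/2) = (1.486/0.015) × 25.60 × 1.696^(2/3) × 0.0037^(1/2) = 219.4 ft³/s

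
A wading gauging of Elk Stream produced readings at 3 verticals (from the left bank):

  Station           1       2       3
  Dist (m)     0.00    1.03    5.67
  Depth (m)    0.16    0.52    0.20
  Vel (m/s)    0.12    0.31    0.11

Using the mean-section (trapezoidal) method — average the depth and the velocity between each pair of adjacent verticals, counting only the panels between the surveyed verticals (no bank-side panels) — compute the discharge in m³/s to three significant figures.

0.426 m³/s

Panel 1-2: Δb = 1.03 m, d̄ = (0.16+0.52)/2 = 0.34, v̄ = (0.12+0.31)/2 = 0.215 → q = 1.03×0.34×0.215 = 0.07529 m³/s
Panel 2-3: Δb = 4.64 m, d̄ = (0.52+0.20)/2 = 0.36, v̄ = (0.31+0.11)/2 = 0.21 → q = 4.64×0.36×0.21 = 0.3508 m³/s
Q = Σ q = 0.4261 m³/s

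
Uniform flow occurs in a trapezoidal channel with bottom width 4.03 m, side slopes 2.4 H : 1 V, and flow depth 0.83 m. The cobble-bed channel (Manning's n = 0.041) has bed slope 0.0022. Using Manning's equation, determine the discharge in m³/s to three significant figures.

4.06 m³/s

A = (b + z·y)·y = (4.03 + 2.4×0.83)×0.83 = 4.998 m²
P = b + 2y√(1+z²) = 4.03 + 2×0.83×√(1+2.4²) = 8.346 m
R = A/P = 4.998/8.346 = 0.5989 m
Q = (1/n)·A·R^(2/3)·S^(1/2) = (1/0.041) × 4.998 × 0.5989^(2/3) × 0.0022^(1/2) = 4.063 m³/s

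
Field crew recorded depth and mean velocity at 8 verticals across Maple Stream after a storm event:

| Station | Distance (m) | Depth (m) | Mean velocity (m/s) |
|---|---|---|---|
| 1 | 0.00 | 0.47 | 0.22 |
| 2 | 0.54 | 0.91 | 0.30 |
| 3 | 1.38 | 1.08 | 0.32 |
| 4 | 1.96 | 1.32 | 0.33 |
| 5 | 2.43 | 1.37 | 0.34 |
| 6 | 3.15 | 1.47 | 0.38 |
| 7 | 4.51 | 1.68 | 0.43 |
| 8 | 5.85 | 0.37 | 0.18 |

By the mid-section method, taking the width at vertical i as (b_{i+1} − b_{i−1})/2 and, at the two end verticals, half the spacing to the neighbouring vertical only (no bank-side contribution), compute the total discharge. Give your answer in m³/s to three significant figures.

w_1 = (0.54 − 0.00)/2 = 0.27 m; q_1 = 0.22 × 0.47 × 0.27 = 0.02792 m³/s
w_2 = (1.38 − 0.00)/2 = 0.69 m; q_2 = 0.30 × 0.91 × 0.69 = 0.1884 m³/s
w_3 = (1.96 − 0.54)/2 = 0.71 m; q_3 = 0.32 × 1.08 × 0.71 = 0.2454 m³/s
w_4 = (2.43 − 1.38)/2 = 0.525 m; q_4 = 0.33 × 1.32 × 0.525 = 0.2287 m³/s
w_5 = (3.15 − 1.96)/2 = 0.595 m; q_5 = 0.34 × 1.37 × 0.595 = 0.2772 m³/s
w_6 = (4.51 − 2.43)/2 = 1.04 m; q_6 = 0.38 × 1.47 × 1.04 = 0.5809 m³/s
w_7 = (5.85 − 3.15)/2 = 1.35 m; q_7 = 0.43 × 1.68 × 1.35 = 0.9752 m³/s
w_8 = (5.85 − 4.51)/2 = 0.67 m; q_8 = 0.18 × 0.37 × 0.67 = 0.04462 m³/s
Q = Σ qᵢ = 2.568 m³/s

2.57 m³/s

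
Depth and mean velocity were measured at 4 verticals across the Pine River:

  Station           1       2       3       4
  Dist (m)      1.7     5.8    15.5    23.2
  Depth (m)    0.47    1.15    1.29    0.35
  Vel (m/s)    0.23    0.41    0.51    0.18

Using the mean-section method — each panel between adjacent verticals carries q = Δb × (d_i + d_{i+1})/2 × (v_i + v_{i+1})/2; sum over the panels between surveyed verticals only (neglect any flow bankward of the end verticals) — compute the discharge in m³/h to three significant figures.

31300 m³/h

Panel 1-2: Δb = 4.1 m, d̄ = (0.47+1.15)/2 = 0.81, v̄ = (0.23+0.41)/2 = 0.32 → q = 4.1×0.81×0.32 = 1.063 m³/s
Panel 2-3: Δb = 9.7 m, d̄ = (1.15+1.29)/2 = 1.22, v̄ = (0.41+0.51)/2 = 0.46 → q = 9.7×1.22×0.46 = 5.444 m³/s
Panel 3-4: Δb = 7.7 m, d̄ = (1.29+0.35)/2 = 0.82, v̄ = (0.51+0.18)/2 = 0.345 → q = 7.7×0.82×0.345 = 2.178 m³/s
Q = Σ q = 8.685 m³/s
= 8.685 × 3600 = 31260 m³/h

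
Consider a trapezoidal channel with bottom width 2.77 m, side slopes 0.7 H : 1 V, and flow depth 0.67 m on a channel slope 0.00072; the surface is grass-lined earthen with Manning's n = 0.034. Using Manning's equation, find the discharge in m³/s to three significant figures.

1.07 m³/s

A = (b + z·y)·y = (2.77 + 0.7×0.67)×0.67 = 2.170 m²
P = b + 2y√(1+z²) = 2.77 + 2×0.67×√(1+0.7²) = 4.406 m
R = A/P = 2.170/4.406 = 0.4926 m
Q = (1/n)·A·R^(2/3)·S^(1/2) = (1/0.034) × 2.170 × 0.4926^(2/3) × 0.00072^(1/2) = 1.068 m³/s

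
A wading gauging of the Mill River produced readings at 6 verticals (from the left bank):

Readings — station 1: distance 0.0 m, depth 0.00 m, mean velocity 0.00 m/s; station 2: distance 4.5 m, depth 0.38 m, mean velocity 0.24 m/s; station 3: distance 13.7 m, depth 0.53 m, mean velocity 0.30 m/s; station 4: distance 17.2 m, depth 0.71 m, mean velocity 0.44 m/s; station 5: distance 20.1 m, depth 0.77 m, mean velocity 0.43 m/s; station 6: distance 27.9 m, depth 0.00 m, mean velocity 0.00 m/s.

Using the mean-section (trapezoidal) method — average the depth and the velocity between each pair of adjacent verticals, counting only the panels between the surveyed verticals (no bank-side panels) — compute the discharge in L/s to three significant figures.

3610 L/s

Panel 1-2: Δb = 4.5 m, d̄ = (0.00+0.38)/2 = 0.19, v̄ = (0.00+0.24)/2 = 0.12 → q = 4.5×0.19×0.12 = 0.1026 m³/s
Panel 2-3: Δb = 9.2 m, d̄ = (0.38+0.53)/2 = 0.455, v̄ = (0.24+0.30)/2 = 0.27 → q = 9.2×0.455×0.27 = 1.130 m³/s
Panel 3-4: Δb = 3.5 m, d̄ = (0.53+0.71)/2 = 0.62, v̄ = (0.30+0.44)/2 = 0.37 → q = 3.5×0.62×0.37 = 0.8029 m³/s
Panel 4-5: Δb = 2.9 m, d̄ = (0.71+0.77)/2 = 0.74, v̄ = (0.44+0.43)/2 = 0.435 → q = 2.9×0.74×0.435 = 0.9335 m³/s
Panel 5-6: Δb = 7.8 m, d̄ = (0.77+0.00)/2 = 0.385, v̄ = (0.43+0.00)/2 = 0.215 → q = 7.8×0.385×0.215 = 0.6456 m³/s
Q = Σ q = 3.615 m³/s
= 3.615 × 1000 = 3615 L/s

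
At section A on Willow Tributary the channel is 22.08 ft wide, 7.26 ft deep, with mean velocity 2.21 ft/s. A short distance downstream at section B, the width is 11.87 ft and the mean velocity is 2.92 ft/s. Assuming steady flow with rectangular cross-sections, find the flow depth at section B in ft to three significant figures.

10.2 ft

Q = A₁V₁ = (22.08×7.26) × 2.21 = 354.3 ft³/s
d₂ = Q/(b₂ V₂) = 354.3/(11.87×2.92) = 10.22 ft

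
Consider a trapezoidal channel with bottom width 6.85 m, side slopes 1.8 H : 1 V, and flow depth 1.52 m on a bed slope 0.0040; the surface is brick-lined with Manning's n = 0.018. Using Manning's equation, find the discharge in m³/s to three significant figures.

54.9 m³/s

A = (b + z·y)·y = (6.85 + 1.8×1.52)×1.52 = 14.57 m²
P = b + 2y√(1+z²) = 6.85 + 2×1.52×√(1+1.8²) = 13.11 m
R = A/P = 14.57/13.11 = 1.111 m
Q = (1/n)·A·R^(2/3)·S^(1/2) = (1/0.018) × 14.57 × 1.111^(2/3) × 0.0040^(1/2) = 54.93 m³/s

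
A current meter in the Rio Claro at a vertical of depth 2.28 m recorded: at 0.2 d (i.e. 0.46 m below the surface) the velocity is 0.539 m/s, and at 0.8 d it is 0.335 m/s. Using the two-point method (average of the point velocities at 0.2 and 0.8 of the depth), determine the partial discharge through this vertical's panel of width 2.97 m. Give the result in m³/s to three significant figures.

2.96 m³/s

v̄ = (0.539 + 0.335) / 2 = 0.4370 m/s
q = v̄ × d × w = 0.4370 × 2.28 × 2.97 = 2.959 m³/s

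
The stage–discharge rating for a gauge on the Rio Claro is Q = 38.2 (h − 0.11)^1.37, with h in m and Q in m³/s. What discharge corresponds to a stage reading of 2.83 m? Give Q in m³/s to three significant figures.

Q = 38.2 × (2.83 − 0.11)^1.37 = 38.2 × 2.72^1.37 = 150.5 m³/s

150 m³/s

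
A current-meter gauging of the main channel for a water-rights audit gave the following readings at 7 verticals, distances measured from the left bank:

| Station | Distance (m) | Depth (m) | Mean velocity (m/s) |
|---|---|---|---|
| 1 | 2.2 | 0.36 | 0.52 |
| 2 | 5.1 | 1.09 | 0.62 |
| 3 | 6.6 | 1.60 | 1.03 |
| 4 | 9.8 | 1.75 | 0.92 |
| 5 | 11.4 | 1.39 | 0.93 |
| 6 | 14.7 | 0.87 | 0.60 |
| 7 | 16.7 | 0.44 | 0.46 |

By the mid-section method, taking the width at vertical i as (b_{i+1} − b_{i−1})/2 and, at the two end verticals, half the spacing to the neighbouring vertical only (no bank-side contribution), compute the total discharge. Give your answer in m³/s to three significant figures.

14.2 m³/s

w_1 = (5.1 − 2.2)/2 = 1.45 m; q_1 = 0.52 × 0.36 × 1.45 = 0.2714 m³/s
w_2 = (6.6 − 2.2)/2 = 2.2 m; q_2 = 0.62 × 1.09 × 2.2 = 1.487 m³/s
w_3 = (9.8 − 5.1)/2 = 2.35 m; q_3 = 1.03 × 1.60 × 2.35 = 3.873 m³/s
w_4 = (11.4 − 6.6)/2 = 2.4 m; q_4 = 0.92 × 1.75 × 2.4 = 3.864 m³/s
w_5 = (14.7 − 9.8)/2 = 2.45 m; q_5 = 0.93 × 1.39 × 2.45 = 3.167 m³/s
w_6 = (16.7 − 11.4)/2 = 2.65 m; q_6 = 0.60 × 0.87 × 2.65 = 1.383 m³/s
w_7 = (16.7 − 14.7)/2 = 1 m; q_7 = 0.46 × 0.44 × 1 = 0.2024 m³/s
Q = Σ qᵢ = 14.25 m³/s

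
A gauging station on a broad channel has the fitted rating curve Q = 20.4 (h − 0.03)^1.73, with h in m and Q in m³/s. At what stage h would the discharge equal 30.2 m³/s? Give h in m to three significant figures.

h − h₀ = (Q/C)^(1/b) = (30.2/20.4)^(1/1.73) = 1.255 m
h = 0.03 + 1.255 = 1.285 m

1.28 m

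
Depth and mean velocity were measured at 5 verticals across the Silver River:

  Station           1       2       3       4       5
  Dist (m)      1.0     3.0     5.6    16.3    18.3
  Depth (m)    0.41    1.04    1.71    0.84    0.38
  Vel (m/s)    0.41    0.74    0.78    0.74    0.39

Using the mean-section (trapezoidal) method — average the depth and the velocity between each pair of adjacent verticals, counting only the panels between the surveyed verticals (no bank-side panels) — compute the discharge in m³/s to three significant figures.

Panel 1-2: Δb = 2 m, d̄ = (0.41+1.04)/2 = 0.725, v̄ = (0.41+0.74)/2 = 0.575 → q = 2×0.725×0.575 = 0.8338 m³/s
Panel 2-3: Δb = 2.6 m, d̄ = (1.04+1.71)/2 = 1.375, v̄ = (0.74+0.78)/2 = 0.76 → q = 2.6×1.375×0.76 = 2.717 m³/s
Panel 3-4: Δb = 10.7 m, d̄ = (1.71+0.84)/2 = 1.275, v̄ = (0.78+0.74)/2 = 0.76 → q = 10.7×1.275×0.76 = 10.37 m³/s
Panel 4-5: Δb = 2 m, d̄ = (0.84+0.38)/2 = 0.61, v̄ = (0.74+0.39)/2 = 0.565 → q = 2×0.61×0.565 = 0.6893 m³/s
Q = Σ q = 14.61 m³/s

14.6 m³/s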